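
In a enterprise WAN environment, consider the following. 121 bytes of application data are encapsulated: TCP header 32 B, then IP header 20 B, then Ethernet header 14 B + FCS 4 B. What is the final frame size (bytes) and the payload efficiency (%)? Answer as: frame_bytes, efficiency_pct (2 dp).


TCP segment = 121 + 32 = 153 B
IP packet = 153 + 20 = 173 B
Ethernet frame = 173 + 14 + 4 = 191 B
Efficiency = app / frame = 121 / 191 = 0.633508 = 63.3508% -> 63.35% (2 dp)

191, 63.35


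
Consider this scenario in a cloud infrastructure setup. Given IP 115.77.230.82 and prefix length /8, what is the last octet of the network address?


Given: IP = 115.77.230.82, prefix = /8
Subnet mask = 255.0.0.0
Last octet of IP: 82
Last octet of mask: 0
Network last octet = 82 AND 0 = 0

0


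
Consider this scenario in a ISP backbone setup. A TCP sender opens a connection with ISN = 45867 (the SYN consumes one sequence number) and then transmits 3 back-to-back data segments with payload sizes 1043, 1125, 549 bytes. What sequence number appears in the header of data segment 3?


The SYN occupies sequence number ISN = 45867, so the first data byte is ISN + 1 = 45868.
SEQ of data segment i = (ISN + 1) + sum of payload sizes of segments 1..i-1.
Segment 1: SEQ = 45868, payload = 1043 bytes
Segment 2: SEQ = 46911, payload = 1125 bytes
Segment 3: SEQ = 48036, payload = 549 bytes
SEQ of segment 3 = 45868 + 1043 + 1125 = 48036

48036


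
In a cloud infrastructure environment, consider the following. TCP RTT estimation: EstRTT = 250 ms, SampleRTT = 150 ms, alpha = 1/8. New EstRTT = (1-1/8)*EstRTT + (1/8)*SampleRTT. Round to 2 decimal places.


Given: EstRTT = 250 ms, SampleRTT = 150 ms, alpha = 1/8
New EstRTT = (1 - alpha) * EstRTT + alpha * SampleRTT
(7/8) * 250 = 218.75
(1/8) * 150 = 18.75
New EstRTT = 218.75 + 18.75 = 237.5 ms -> 237.50 ms (2 dp)

237.50


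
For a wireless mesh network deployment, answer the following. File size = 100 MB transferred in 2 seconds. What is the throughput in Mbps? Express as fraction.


Given: file = 100 MB, time = 2 s
File in Mb = 100 * 8 = 800 Mb
Throughput = 800 / 2 Mbps
Throughput = 400 Mbps

400


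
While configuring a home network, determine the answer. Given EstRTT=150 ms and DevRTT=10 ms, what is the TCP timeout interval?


Given: EstRTT = 150 ms, DevRTT = 10 ms
Timeout = EstRTT + 4 * DevRTT
4 * DevRTT = 4 * 10 = 40
Timeout = 150 + 40 = 190 ms

190


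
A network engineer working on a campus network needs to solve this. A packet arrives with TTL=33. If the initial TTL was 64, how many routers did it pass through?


Given: initial TTL = 64, received TTL = 33
Hops = initial TTL - received TTL
Hops = 64 - 33 = 31

31


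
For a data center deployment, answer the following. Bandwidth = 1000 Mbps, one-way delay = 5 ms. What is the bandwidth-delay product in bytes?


Given: bandwidth = 1000 Mbps, delay = 5 ms
BDP in bits = 1000 * 10^6 * 5 / 1000
BDP in bits = 5000000
BDP in bytes = 5000000 / 8 = 625000

625000


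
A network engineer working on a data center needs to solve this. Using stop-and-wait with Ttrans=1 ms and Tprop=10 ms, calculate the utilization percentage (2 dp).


Given: Ttrans = 1 ms, Tprop = 10 ms
RTT = 2 * Tprop = 2 * 10 = 20 ms
U = Ttrans / (Ttrans + RTT)
U = 1 / (1 + 20)
U = 1 / 21 = 0.047619
U% = 4.76%

4.76


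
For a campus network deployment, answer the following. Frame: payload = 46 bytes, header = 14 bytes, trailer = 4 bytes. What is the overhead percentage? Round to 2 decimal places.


Given: payload = 46 B, header = 14 B, trailer = 4 B
Overhead bytes = header + trailer = 14 + 4 = 18
Total frame = payload + overhead = 46 + 18 = 64
Overhead % = 18 / 64 * 100 = 28.1250% -> 28.13% (2 dp)

28.13


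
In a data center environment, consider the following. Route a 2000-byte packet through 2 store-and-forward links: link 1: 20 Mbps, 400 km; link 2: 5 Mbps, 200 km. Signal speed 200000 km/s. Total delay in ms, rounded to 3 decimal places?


Packet = 2000 bytes = 16000 bits. Store-and-forward: sum (t_trans + t_prop) per link.
Link 1: t_trans = 16000/(20*10^6) s = 0.8000 ms; t_prop = 400/200000 s = 2.0000 ms; subtotal = 2.8000 ms
Link 2: t_trans = 16000/(5*10^6) s = 3.2000 ms; t_prop = 200/200000 s = 1.0000 ms; subtotal = 4.2000 ms
End-to-end = 2.8000 + 4.2000 = 7.0000 ms -> 7.000 ms (3 dp)

7.000


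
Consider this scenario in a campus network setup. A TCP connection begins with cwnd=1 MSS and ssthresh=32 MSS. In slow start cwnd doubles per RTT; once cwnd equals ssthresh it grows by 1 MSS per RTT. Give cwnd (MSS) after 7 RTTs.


RTT 0: cwnd = 1 MSS (initial)
RTT 1: cwnd = 2 MSS (slow start, doubled)
RTT 2: cwnd = 4 MSS (slow start, doubled)
RTT 3: cwnd = 8 MSS (slow start, doubled)
RTT 4: cwnd = 16 MSS (slow start, doubled)
RTT 5: cwnd = 32 MSS (slow start, doubled)
RTT 6: cwnd = 33 MSS (congestion avoidance, +1)
RTT 7: cwnd = 34 MSS (congestion avoidance, +1)

34


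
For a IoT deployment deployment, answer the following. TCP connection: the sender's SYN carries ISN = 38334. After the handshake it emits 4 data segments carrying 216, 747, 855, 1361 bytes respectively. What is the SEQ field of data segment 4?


The SYN occupies sequence number ISN = 38334, so the first data byte is ISN + 1 = 38335.
SEQ of data segment i = (ISN + 1) + sum of payload sizes of segments 1..i-1.
Segment 1: SEQ = 38335, payload = 216 bytes
Segment 2: SEQ = 38551, payload = 747 bytes
Segment 3: SEQ = 39298, payload = 855 bytes
Segment 4: SEQ = 40153, payload = 1361 bytes
SEQ of segment 4 = 38335 + 216 + 747 + 855 = 40153

40153


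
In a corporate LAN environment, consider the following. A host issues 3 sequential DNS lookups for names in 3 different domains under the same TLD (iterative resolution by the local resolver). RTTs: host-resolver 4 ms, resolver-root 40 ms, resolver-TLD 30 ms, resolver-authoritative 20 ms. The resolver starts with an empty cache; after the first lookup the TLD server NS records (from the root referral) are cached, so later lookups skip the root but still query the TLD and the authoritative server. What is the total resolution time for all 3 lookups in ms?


Lookup 1 (cold cache): local + root + TLD + auth = 4 + 40 + 30 + 20 = 94 ms
Lookups 2..3 (TLD NS cached -> skip root; new domain -> still ask TLD and auth): local + TLD + auth = 4 + 30 + 20 = 54 ms each
Remaining 2 lookups: 2 * 54 = 108 ms
Total = 94 + 108 = 202 ms

202


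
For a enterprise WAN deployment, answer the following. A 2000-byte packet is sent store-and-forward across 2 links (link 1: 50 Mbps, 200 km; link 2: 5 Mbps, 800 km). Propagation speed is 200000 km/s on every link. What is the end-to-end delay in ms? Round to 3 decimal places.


Packet = 2000 bytes = 16000 bits. Store-and-forward: sum (t_trans + t_prop) per link.
Link 1: t_trans = 16000/(50*10^6) s = 0.3200 ms; t_prop = 200/200000 s = 1.0000 ms; subtotal = 1.3200 ms
Link 2: t_trans = 16000/(5*10^6) s = 3.2000 ms; t_prop = 800/200000 s = 4.0000 ms; subtotal = 7.2000 ms
End-to-end = 1.3200 + 7.2000 = 8.5200 ms -> 8.520 ms (3 dp)

8.520


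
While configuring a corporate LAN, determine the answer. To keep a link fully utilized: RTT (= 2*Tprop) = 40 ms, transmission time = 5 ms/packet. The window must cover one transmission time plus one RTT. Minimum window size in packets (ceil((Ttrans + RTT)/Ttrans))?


Given: Ttrans = 5 ms, RTT = 40 ms (= 2 * Tprop, Tprop = 20 ms)
Time until first ACK returns = Ttrans + RTT = 5 + 40 = 45 ms
Need W * Ttrans >= Ttrans + RTT  ->  W >= (Ttrans + RTT) / Ttrans
(Ttrans + RTT) / Ttrans = 45 / 5 = 9
W_min = ceil(9) = 9

9


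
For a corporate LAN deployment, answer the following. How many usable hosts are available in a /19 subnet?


Given: subnet mask /19
Host bits = 32 - 19 = 13
Total addresses = 2^13 = 8192
Usable hosts = 8192 - 2 (network + broadcast) = 8190

8190


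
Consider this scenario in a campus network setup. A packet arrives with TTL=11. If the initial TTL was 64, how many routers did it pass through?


Given: initial TTL = 64, received TTL = 11
Hops = initial TTL - received TTL
Hops = 64 - 11 = 53

53


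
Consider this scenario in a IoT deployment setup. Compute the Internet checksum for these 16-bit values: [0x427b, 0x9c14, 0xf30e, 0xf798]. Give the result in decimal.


Given words: [0x427b, 0x9c14, 0xf30e, 0xf798]
Step 1: Sum all words
Raw sum = 17019 + 39956 + 62222 + 63384 = 182581
Step 2: Fold carry: (51509 + 2) = 51511
One's complement = ~51511 & 0xFFFF = 14024

14024


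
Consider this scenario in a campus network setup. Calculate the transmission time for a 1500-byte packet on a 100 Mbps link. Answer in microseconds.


Given: packet = 1500 bytes, bandwidth = 100 Mbps
Packet in bits = 1500 * 8 = 12000 bits
Bandwidth = 100 * 10^6 = 100000000 bps
Time = 12000 / 100000000 seconds
Time in us = 12000 * 10^6 / 100000000 = 120

120


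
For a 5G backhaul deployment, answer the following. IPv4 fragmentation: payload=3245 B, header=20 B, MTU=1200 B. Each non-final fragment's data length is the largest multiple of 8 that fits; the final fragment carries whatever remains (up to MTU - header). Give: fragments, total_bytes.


Max data per non-final fragment = floor((MTU - header)/8)*8 = floor((1200 - 20)/8)*8 = floor(1180/8)*8 = 1176 B
Final fragment needs no 8-byte alignment: it can carry up to MTU - header = 1180 B
Non-final fragments needed = ceil((payload - 1180) / 1176) = ceil(2065/1176) = ceil(1.7560) = 2
Number of fragments = 2 + 1 = 3
Fragment sizes (data): 2 * 1176 B + 893 B (last, 893 <= 1180 OK)
Total bytes sent = payload + n_frags * header = 3245 + 3*20 = 3245 + 60 = 3305 B

3, 3305


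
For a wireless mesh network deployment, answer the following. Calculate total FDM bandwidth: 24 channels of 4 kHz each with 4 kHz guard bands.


Given: 24 channels, 4 kHz each, guard = 4 kHz
Channel bandwidth = 24 * 4 = 96 kHz
Guard bands = 23 gaps * 4 kHz = 92 kHz
Total = 96 + 92 = 188 kHz

188


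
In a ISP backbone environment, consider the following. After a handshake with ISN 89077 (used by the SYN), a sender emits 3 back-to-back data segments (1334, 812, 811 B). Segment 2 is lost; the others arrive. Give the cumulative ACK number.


SYN uses sequence number 89077; first data byte = ISN + 1 = 89078.
Segment 1: SEQ = 89078, len = 1334 B, covers [89078, 90411]
Segment 2: SEQ = 90412, len = 812 B, covers [90412, 91223] [LOST]
Segment 3: SEQ = 91224, len = 811 B, covers [91224, 92034]
In-order data received: bytes [89078, 90411] (segments 1..1).
Segment 2 missing -> gap begins at byte 90412; later segments buffered out of order.
Cumulative ACK = next expected in-order byte = 89078 + 1334 = 90412

90412


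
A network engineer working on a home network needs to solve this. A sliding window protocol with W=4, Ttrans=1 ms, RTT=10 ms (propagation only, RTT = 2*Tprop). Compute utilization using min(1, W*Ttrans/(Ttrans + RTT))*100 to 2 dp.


Given: W = 4, Ttrans = 1 ms, RTT = 10 ms (= 2 * Tprop, Tprop = 5 ms)
Cycle time = Ttrans + RTT = 1 + 10 = 11 ms (first packet sent until its ACK returns)
W * Ttrans = 4 * 1 = 4 ms of sending per cycle
W * Ttrans / (Ttrans + RTT) = 4 / 11 = 0.363636
U = min(1, 0.363636) = 0.363636
U% = 36.36%

36.36


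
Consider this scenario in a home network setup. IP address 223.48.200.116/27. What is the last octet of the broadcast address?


Given: IP = 223.48.200.116, prefix = /27
Host bits = 32 - 27 = 5
Network last octet = 116 AND mask = 96
Host part size = 2^5 - 1 = 31
Broadcast last octet = 96 OR 31 = 127

127


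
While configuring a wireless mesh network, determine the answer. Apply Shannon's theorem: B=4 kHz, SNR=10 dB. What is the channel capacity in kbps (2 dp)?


Given: B = 4 kHz, SNR = 10 dB
SNR linear = 10^(10/10) = 10
1 + SNR = 11
log2(11) = 3.4594316186
C = 4 * 1000 * 3.4594316186 = 13837.7265 bps
C = 13.837726 kbps -> 13.84 kbps (2 dp)

13.84


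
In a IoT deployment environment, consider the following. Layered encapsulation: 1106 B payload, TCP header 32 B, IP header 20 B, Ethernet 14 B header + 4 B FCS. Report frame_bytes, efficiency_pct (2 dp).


TCP segment = 1106 + 32 = 1138 B
IP packet = 1138 + 20 = 1158 B
Ethernet frame = 1158 + 14 + 4 = 1176 B
Efficiency = app / frame = 1106 / 1176 = 0.940476 = 94.0476% -> 94.05% (2 dp)

1176, 94.05


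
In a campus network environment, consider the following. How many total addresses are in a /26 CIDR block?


Given: CIDR prefix /26
Host bits = 32 - 26 = 6
Total addresses = 2^6 = 64

64


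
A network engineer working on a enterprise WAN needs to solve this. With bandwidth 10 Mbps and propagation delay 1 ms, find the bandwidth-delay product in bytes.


Given: bandwidth = 10 Mbps, delay = 1 ms
BDP in bits = 10 * 10^6 * 1 / 1000
BDP in bits = 10000
BDP in bytes = 10000 / 8 = 1250

1250


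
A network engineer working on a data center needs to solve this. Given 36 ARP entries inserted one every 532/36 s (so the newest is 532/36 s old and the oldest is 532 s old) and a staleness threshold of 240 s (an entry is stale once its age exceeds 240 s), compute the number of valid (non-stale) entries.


Ages are k * 532/36 s for k = 1..36 (spacing = 14.7778 s).
Entry k is valid iff k * 532/36 <= 240 iff k <= 36 * 240 / 532 = 16.2406
n_valid = floor(16.2406) = 16
(n_stale = 36 - 16 = 20)

16


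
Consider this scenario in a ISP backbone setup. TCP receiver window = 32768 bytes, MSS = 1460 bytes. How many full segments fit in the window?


Given: RWND = 32768 bytes, MSS = 1460 bytes
Full segments = floor(RWND / MSS)
Full segments = floor(32768 / 1460)
Full segments = floor(22.4438) = 22

22


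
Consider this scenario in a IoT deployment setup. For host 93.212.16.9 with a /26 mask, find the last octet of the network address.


Given: IP = 93.212.16.9, prefix = /26
Subnet mask = 255.255.255.192
Last octet of IP: 9
Last octet of mask: 192
Network last octet = 9 AND 192 = 0

0


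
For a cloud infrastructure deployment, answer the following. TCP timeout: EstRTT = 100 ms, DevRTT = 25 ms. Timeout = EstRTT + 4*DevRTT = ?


Given: EstRTT = 100 ms, DevRTT = 25 ms
Timeout = EstRTT + 4 * DevRTT
4 * DevRTT = 4 * 25 = 100
Timeout = 100 + 100 = 200 ms

200


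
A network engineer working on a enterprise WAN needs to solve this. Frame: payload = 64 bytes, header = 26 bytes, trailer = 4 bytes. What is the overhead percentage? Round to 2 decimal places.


Given: payload = 64 B, header = 26 B, trailer = 4 B
Overhead bytes = header + trailer = 26 + 4 = 30
Total frame = payload + overhead = 64 + 30 = 94
Overhead % = 30 / 94 * 100 = 31.9149% -> 31.91% (2 dp)

31.91


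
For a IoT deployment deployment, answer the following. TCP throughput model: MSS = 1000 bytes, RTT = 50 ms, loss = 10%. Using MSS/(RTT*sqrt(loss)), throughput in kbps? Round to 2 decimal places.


Given: MSS = 1000 bytes, RTT = 50 ms, loss = 10%
RTT in seconds = 50 / 1000 = 0.05
Loss rate = 10% = 0.1
sqrt(loss) = sqrt(0.1) = 0.316227766017
Throughput (bytes/s) = 1000 / (0.05 * 0.316227766017) = 63245.5532
Throughput (kbps) = 63245.5532 * 8 / 1000 = 505.964426 -> 505.96 kbps (2 dp)

505.96


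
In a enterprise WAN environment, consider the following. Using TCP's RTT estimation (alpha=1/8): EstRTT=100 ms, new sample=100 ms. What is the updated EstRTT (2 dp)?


Given: EstRTT = 100 ms, SampleRTT = 100 ms, alpha = 1/8
New EstRTT = (1 - alpha) * EstRTT + alpha * SampleRTT
(7/8) * 100 = 87.5
(1/8) * 100 = 12.5
New EstRTT = 87.5 + 12.5 = 100 ms -> 100.00 ms (2 dp)

100.00


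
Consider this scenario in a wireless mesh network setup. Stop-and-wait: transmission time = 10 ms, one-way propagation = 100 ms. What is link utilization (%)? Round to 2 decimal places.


Given: Ttrans = 10 ms, Tprop = 100 ms
RTT = 2 * Tprop = 2 * 100 = 200 ms
U = Ttrans / (Ttrans + RTT)
U = 10 / (10 + 200)
U = 10 / 210 = 0.047619
U% = 4.76%

4.76


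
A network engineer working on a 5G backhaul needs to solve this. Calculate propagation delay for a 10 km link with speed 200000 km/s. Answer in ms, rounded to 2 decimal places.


Given: distance = 10 km, speed = 200000 km/s
Delay = distance / speed = 10 / 200000 seconds
Delay in ms = 10 * 1000 / 200000
Delay = 0.0500 ms
Rounded to 2 dp = 0.05 ms

0.05


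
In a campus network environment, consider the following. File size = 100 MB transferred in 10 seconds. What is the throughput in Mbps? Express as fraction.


Given: file = 100 MB, time = 10 s
File in Mb = 100 * 8 = 800 Mb
Throughput = 800 / 10 Mbps
Throughput = 80 Mbps

80


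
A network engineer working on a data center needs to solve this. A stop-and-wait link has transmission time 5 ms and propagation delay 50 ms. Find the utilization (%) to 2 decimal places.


Given: Ttrans = 5 ms, Tprop = 50 ms
RTT = 2 * Tprop = 2 * 50 = 100 ms
U = Ttrans / (Ttrans + RTT)
U = 5 / (5 + 100)
U = 5 / 105 = 0.047619
U% = 4.76%

4.76


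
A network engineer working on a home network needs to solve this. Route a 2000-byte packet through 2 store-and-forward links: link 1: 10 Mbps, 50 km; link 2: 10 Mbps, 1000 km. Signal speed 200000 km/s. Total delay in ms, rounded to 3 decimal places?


Packet = 2000 bytes = 16000 bits. Store-and-forward: sum (t_trans + t_prop) per link.
Link 1: t_trans = 16000/(10*10^6) s = 1.6000 ms; t_prop = 50/200000 s = 0.2500 ms; subtotal = 1.8500 ms
Link 2: t_trans = 16000/(10*10^6) s = 1.6000 ms; t_prop = 1000/200000 s = 5.0000 ms; subtotal = 6.6000 ms
End-to-end = 1.8500 + 6.6000 = 8.4500 ms -> 8.450 ms (3 dp)

8.450


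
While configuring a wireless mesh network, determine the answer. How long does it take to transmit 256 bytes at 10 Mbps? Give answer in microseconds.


Given: packet = 256 bytes, bandwidth = 10 Mbps
Packet in bits = 256 * 8 = 2048 bits
Bandwidth = 10 * 10^6 = 10000000 bps
Time = 2048 / 10000000 seconds
Time in us = 2048 * 10^6 / 10000000 = 204.8

204.8


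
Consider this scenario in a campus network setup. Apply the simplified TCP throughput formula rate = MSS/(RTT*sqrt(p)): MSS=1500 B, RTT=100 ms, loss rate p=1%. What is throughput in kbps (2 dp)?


Given: MSS = 1500 bytes, RTT = 100 ms, loss = 1%
RTT in seconds = 100 / 1000 = 0.1
Loss rate = 1% = 0.01
sqrt(loss) = sqrt(0.01) = 0.1
Throughput (bytes/s) = 1500 / (0.1 * 0.1) = 150000.0000
Throughput (kbps) = 150000.0000 * 8 / 1000 = 1200.000000 -> 1200.00 kbps (2 dp)

1200.00


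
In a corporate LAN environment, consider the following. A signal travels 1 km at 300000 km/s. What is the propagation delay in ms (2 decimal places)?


Given: distance = 1 km, speed = 300000 km/s
Delay = distance / speed = 1 / 300000 seconds
Delay in ms = 1 * 1000 / 300000
Delay = 0.0033 ms
Rounded to 2 dp = 0.00 ms

0.00


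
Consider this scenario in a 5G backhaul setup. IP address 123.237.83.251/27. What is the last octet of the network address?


Given: IP = 123.237.83.251, prefix = /27
Subnet mask = 255.255.255.224
Last octet of IP: 251
Last octet of mask: 224
Network last octet = 251 AND 224 = 224

224


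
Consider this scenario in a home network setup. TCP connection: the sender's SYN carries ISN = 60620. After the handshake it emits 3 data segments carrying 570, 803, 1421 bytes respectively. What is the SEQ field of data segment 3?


The SYN occupies sequence number ISN = 60620, so the first data byte is ISN + 1 = 60621.
SEQ of data segment i = (ISN + 1) + sum of payload sizes of segments 1..i-1.
Segment 1: SEQ = 60621, payload = 570 bytes
Segment 2: SEQ = 61191, payload = 803 bytes
Segment 3: SEQ = 61994, payload = 1421 bytes
SEQ of segment 3 = 60621 + 570 + 803 = 61994

61994


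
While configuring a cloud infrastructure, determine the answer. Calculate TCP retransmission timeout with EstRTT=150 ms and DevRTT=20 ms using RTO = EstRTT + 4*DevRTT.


Given: EstRTT = 150 ms, DevRTT = 20 ms
Timeout = EstRTT + 4 * DevRTT
4 * DevRTT = 4 * 20 = 80
Timeout = 150 + 80 = 230 ms

230


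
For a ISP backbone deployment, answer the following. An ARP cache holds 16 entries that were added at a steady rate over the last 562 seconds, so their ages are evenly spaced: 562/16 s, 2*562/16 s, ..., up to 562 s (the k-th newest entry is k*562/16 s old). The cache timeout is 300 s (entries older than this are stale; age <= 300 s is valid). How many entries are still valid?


Ages are k * 562/16 s for k = 1..16 (spacing = 35.1250 s).
Entry k is valid iff k * 562/16 <= 300 iff k <= 16 * 300 / 562 = 8.5409
n_valid = floor(8.5409) = 8
(n_stale = 16 - 8 = 8)

8


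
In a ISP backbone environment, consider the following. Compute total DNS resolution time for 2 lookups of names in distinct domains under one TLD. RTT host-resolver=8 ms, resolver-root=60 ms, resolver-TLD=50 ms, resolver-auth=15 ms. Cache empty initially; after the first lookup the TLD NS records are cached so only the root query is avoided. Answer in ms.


Lookup 1 (cold cache): local + root + TLD + auth = 8 + 60 + 50 + 15 = 133 ms
Lookups 2..2 (TLD NS cached -> skip root; new domain -> still ask TLD and auth): local + TLD + auth = 8 + 50 + 15 = 73 ms each
Remaining 1 lookups: 1 * 73 = 73 ms
Total = 133 + 73 = 206 ms

206


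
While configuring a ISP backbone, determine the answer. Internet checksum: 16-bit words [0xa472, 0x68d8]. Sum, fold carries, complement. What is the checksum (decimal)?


Given words: [0xa472, 0x68d8]
Step 1: Sum all words
Raw sum = 42098 + 26840 = 68938
Step 2: Fold carry: (3402 + 1) = 3403
One's complement = ~3403 & 0xFFFF = 62132

62132


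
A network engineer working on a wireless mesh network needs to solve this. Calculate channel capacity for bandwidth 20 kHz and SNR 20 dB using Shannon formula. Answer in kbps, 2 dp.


Given: B = 20 kHz, SNR = 20 dB
SNR linear = 10^(20/10) = 100
1 + SNR = 101
log2(101) = 6.6582114828
C = 20 * 1000 * 6.6582114828 = 133164.2297 bps
C = 133.164230 kbps -> 133.16 kbps (2 dp)

133.16


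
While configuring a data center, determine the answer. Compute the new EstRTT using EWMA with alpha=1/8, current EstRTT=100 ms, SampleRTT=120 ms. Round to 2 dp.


Given: EstRTT = 100 ms, SampleRTT = 120 ms, alpha = 1/8
New EstRTT = (1 - alpha) * EstRTT + alpha * SampleRTT
(7/8) * 100 = 87.5
(1/8) * 120 = 15
New EstRTT = 87.5 + 15 = 102.5 ms -> 102.50 ms (2 dp)

102.50


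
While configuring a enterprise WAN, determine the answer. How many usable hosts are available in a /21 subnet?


Given: subnet mask /21
Host bits = 32 - 21 = 11
Total addresses = 2^11 = 2048
Usable hosts = 2048 - 2 (network + broadcast) = 2046

2046


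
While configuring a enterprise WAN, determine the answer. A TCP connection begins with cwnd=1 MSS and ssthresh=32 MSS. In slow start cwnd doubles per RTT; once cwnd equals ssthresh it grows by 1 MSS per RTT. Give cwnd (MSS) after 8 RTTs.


RTT 0: cwnd = 1 MSS (initial)
RTT 1: cwnd = 2 MSS (slow start, doubled)
RTT 2: cwnd = 4 MSS (slow start, doubled)
RTT 3: cwnd = 8 MSS (slow start, doubled)
RTT 4: cwnd = 16 MSS (slow start, doubled)
RTT 5: cwnd = 32 MSS (slow start, doubled)
RTT 6: cwnd = 33 MSS (congestion avoidance, +1)
RTT 7: cwnd = 34 MSS (congestion avoidance, +1)
RTT 8: cwnd = 35 MSS (congestion avoidance, +1)

35


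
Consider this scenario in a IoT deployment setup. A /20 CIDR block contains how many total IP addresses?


Given: CIDR prefix /20
Host bits = 32 - 20 = 12
Total addresses = 2^12 = 4096

4096


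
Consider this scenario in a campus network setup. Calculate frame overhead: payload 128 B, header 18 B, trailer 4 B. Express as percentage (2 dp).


Given: payload = 128 B, header = 18 B, trailer = 4 B
Overhead bytes = header + trailer = 18 + 4 = 22
Total frame = payload + overhead = 128 + 22 = 150
Overhead % = 22 / 150 * 100 = 14.6667% -> 14.67% (2 dp)

14.67


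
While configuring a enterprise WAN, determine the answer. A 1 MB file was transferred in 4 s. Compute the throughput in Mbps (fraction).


Given: file = 1 MB, time = 4 s
File in Mb = 1 * 8 = 8 Mb
Throughput = 8 / 4 Mbps
Throughput = 2 Mbps

2


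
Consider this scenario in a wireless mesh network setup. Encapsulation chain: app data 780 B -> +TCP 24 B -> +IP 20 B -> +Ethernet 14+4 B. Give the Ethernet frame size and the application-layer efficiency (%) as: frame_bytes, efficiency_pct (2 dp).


TCP segment = 780 + 24 = 804 B
IP packet = 804 + 20 = 824 B
Ethernet frame = 824 + 14 + 4 = 842 B
Efficiency = app / frame = 780 / 842 = 0.926366 = 92.6366% -> 92.64% (2 dp)

842, 92.64


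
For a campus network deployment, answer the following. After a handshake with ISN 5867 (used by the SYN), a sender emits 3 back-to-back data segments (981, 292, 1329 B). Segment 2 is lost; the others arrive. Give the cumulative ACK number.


SYN uses sequence number 5867; first data byte = ISN + 1 = 5868.
Segment 1: SEQ = 5868, len = 981 B, covers [5868, 6848]
Segment 2: SEQ = 6849, len = 292 B, covers [6849, 7140] [LOST]
Segment 3: SEQ = 7141, len = 1329 B, covers [7141, 8469]
In-order data received: bytes [5868, 6848] (segments 1..1).
Segment 2 missing -> gap begins at byte 6849; later segments buffered out of order.
Cumulative ACK = next expected in-order byte = 5868 + 981 = 6849

6849


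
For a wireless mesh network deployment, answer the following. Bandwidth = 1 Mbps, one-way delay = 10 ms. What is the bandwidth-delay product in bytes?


Given: bandwidth = 1 Mbps, delay = 10 ms
BDP in bits = 1 * 10^6 * 10 / 1000
BDP in bits = 10000
BDP in bytes = 10000 / 8 = 1250

1250


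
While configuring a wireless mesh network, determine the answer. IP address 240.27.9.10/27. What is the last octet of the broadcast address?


Given: IP = 240.27.9.10, prefix = /27
Host bits = 32 - 27 = 5
Network last octet = 10 AND mask = 0
Host part size = 2^5 - 1 = 31
Broadcast last octet = 0 OR 31 = 31

31


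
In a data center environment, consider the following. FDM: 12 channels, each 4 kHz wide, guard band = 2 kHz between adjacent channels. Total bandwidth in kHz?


Given: 12 channels, 4 kHz each, guard = 2 kHz
Channel bandwidth = 12 * 4 = 48 kHz
Guard bands = 11 gaps * 2 kHz = 22 kHz
Total = 48 + 22 = 70 kHz

70


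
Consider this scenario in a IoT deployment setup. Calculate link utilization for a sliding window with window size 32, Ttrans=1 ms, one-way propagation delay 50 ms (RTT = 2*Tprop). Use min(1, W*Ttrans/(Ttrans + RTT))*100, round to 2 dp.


Given: W = 32, Ttrans = 1 ms, RTT = 100 ms (= 2 * Tprop, Tprop = 50 ms)
Cycle time = Ttrans + RTT = 1 + 100 = 101 ms (first packet sent until its ACK returns)
W * Ttrans = 32 * 1 = 32 ms of sending per cycle
W * Ttrans / (Ttrans + RTT) = 32 / 101 = 0.316832
U = min(1, 0.316832) = 0.316832
U% = 31.68%

31.68


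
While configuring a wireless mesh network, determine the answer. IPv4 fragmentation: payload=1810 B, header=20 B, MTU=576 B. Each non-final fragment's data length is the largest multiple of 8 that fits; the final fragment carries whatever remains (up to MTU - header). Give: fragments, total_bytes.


Max data per non-final fragment = floor((MTU - header)/8)*8 = floor((576 - 20)/8)*8 = floor(556/8)*8 = 552 B
Final fragment needs no 8-byte alignment: it can carry up to MTU - header = 556 B
Non-final fragments needed = ceil((payload - 556) / 552) = ceil(1254/552) = ceil(2.2717) = 3
Number of fragments = 3 + 1 = 4
Fragment sizes (data): 3 * 552 B + 154 B (last, 154 <= 556 OK)
Total bytes sent = payload + n_frags * header = 1810 + 4*20 = 1810 + 80 = 1890 B

4, 1890


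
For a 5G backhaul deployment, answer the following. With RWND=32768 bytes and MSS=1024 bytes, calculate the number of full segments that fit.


Given: RWND = 32768 bytes, MSS = 1024 bytes
Full segments = floor(RWND / MSS)
Full segments = floor(32768 / 1024)
Full segments = floor(32.0) = 32

32


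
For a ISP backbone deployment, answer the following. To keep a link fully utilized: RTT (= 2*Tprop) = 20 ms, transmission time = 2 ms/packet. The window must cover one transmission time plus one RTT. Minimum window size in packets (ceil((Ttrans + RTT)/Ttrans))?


Given: Ttrans = 2 ms, RTT = 20 ms (= 2 * Tprop, Tprop = 10 ms)
Time until first ACK returns = Ttrans + RTT = 2 + 20 = 22 ms
Need W * Ttrans >= Ttrans + RTT  ->  W >= (Ttrans + RTT) / Ttrans
(Ttrans + RTT) / Ttrans = 22 / 2 = 11
W_min = ceil(11) = 11

11


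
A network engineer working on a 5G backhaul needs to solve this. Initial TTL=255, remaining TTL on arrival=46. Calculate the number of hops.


Given: initial TTL = 255, received TTL = 46
Hops = initial TTL - received TTL
Hops = 255 - 46 = 209

209


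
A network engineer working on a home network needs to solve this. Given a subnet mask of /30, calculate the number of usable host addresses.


Given: subnet mask /30
Host bits = 32 - 30 = 2
Total addresses = 2^2 = 4
Usable hosts = 4 - 2 (network + broadcast) = 2

2


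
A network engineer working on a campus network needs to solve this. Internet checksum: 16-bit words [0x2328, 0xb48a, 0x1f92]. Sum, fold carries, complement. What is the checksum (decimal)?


Given words: [0x2328, 0xb48a, 0x1f92]
Step 1: Sum all words
Raw sum = 9000 + 46218 + 8082 = 63300
One's complement = ~63300 & 0xFFFF = 2235

2235


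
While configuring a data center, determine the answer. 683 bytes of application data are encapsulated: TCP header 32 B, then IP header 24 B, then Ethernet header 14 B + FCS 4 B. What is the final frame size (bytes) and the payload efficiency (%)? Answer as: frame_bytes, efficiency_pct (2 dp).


TCP segment = 683 + 32 = 715 B
IP packet = 715 + 24 = 739 B
Ethernet frame = 739 + 14 + 4 = 757 B
Efficiency = app / frame = 683 / 757 = 0.902246 = 90.2246% -> 90.22% (2 dp)

757, 90.22


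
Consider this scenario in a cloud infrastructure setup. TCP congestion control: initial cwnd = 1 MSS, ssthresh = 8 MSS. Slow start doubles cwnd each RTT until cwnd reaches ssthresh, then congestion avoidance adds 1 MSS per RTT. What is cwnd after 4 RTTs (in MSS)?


RTT 0: cwnd = 1 MSS (initial)
RTT 1: cwnd = 2 MSS (slow start, doubled)
RTT 2: cwnd = 4 MSS (slow start, doubled)
RTT 3: cwnd = 8 MSS (slow start, doubled)
RTT 4: cwnd = 9 MSS (congestion avoidance, +1)

9


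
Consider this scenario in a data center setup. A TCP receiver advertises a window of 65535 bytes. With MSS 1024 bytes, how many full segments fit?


Given: RWND = 65535 bytes, MSS = 1024 bytes
Full segments = floor(RWND / MSS)
Full segments = floor(65535 / 1024)
Full segments = floor(63.999) = 63

63


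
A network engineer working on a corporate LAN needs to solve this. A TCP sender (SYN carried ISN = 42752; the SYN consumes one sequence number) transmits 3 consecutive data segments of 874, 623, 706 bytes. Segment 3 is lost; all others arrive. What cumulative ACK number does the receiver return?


SYN uses sequence number 42752; first data byte = ISN + 1 = 42753.
Segment 1: SEQ = 42753, len = 874 B, covers [42753, 43626]
Segment 2: SEQ = 43627, len = 623 B, covers [43627, 44249]
Segment 3: SEQ = 44250, len = 706 B, covers [44250, 44955] [LOST]
In-order data received: bytes [42753, 44249] (segments 1..2).
Segment 3 missing -> gap begins at byte 44250.
Cumulative ACK = next expected in-order byte = 42753 + 874 + 623 = 44250

44250


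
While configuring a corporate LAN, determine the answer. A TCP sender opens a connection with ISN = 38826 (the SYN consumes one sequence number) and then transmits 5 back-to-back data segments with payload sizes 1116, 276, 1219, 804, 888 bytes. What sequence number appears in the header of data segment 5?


The SYN occupies sequence number ISN = 38826, so the first data byte is ISN + 1 = 38827.
SEQ of data segment i = (ISN + 1) + sum of payload sizes of segments 1..i-1.
Segment 1: SEQ = 38827, payload = 1116 bytes
Segment 2: SEQ = 39943, payload = 276 bytes
Segment 3: SEQ = 40219, payload = 1219 bytes
Segment 4: SEQ = 41438, payload = 804 bytes
Segment 5: SEQ = 42242, payload = 888 bytes
SEQ of segment 5 = 38827 + 1116 + 276 + 1219 + 804 = 42242

42242


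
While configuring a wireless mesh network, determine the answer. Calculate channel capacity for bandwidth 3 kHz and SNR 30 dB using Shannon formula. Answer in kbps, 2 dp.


Given: B = 3 kHz, SNR = 30 dB
SNR linear = 10^(30/10) = 1000
1 + SNR = 1001
log2(1001) = 9.9672262588
C = 3 * 1000 * 9.9672262588 = 29901.6788 bps
C = 29.901679 kbps -> 29.90 kbps (2 dp)

29.90


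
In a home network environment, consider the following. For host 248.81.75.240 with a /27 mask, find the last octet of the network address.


Given: IP = 248.81.75.240, prefix = /27
Subnet mask = 255.255.255.224
Last octet of IP: 240
Last octet of mask: 224
Network last octet = 240 AND 224 = 224

224


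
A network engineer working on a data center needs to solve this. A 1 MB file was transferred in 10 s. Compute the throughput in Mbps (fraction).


Given: file = 1 MB, time = 10 s
File in Mb = 1 * 8 = 8 Mb
Throughput = 8 / 10 Mbps
Throughput = 4/5 Mbps

4/5


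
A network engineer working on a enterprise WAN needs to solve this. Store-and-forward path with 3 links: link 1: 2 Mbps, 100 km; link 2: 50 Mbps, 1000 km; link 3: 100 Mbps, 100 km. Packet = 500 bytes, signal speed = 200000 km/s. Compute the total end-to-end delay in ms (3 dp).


Packet = 500 bytes = 4000 bits. Store-and-forward: sum (t_trans + t_prop) per link.
Link 1: t_trans = 4000/(2*10^6) s = 2.0000 ms; t_prop = 100/200000 s = 0.5000 ms; subtotal = 2.5000 ms
Link 2: t_trans = 4000/(50*10^6) s = 0.0800 ms; t_prop = 1000/200000 s = 5.0000 ms; subtotal = 5.0800 ms
Link 3: t_trans = 4000/(100*10^6) s = 0.0400 ms; t_prop = 100/200000 s = 0.5000 ms; subtotal = 0.5400 ms
End-to-end = 2.5000 + 5.0800 + 0.5400 = 8.1200 ms -> 8.120 ms (3 dp)

8.120


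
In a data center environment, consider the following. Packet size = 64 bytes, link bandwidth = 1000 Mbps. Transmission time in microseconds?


Given: packet = 64 bytes, bandwidth = 1000 Mbps
Packet in bits = 64 * 8 = 512 bits
Bandwidth = 1000 * 10^6 = 1000000000 bps
Time = 512 / 1000000000 seconds
Time in us = 512 * 10^6 / 1000000000 = 0.512

0.512


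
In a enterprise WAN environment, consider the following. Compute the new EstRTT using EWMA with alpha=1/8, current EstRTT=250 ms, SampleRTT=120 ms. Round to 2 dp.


Given: EstRTT = 250 ms, SampleRTT = 120 ms, alpha = 1/8
New EstRTT = (1 - alpha) * EstRTT + alpha * SampleRTT
(7/8) * 250 = 218.75
(1/8) * 120 = 15
New EstRTT = 218.75 + 15 = 233.75 ms -> 233.75 ms (2 dp)

233.75


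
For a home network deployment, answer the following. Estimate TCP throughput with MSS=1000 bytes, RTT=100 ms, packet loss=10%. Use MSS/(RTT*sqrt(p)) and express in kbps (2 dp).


Given: MSS = 1000 bytes, RTT = 100 ms, loss = 10%
RTT in seconds = 100 / 1000 = 0.1
Loss rate = 10% = 0.1
sqrt(loss) = sqrt(0.1) = 0.316227766017
Throughput (bytes/s) = 1000 / (0.1 * 0.316227766017) = 31622.7766
Throughput (kbps) = 31622.7766 * 8 / 1000 = 252.982213 -> 252.98 kbps (2 dp)

252.98


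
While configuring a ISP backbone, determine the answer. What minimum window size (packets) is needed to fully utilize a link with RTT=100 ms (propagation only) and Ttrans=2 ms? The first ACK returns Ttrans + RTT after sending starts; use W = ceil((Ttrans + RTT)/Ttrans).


Given: Ttrans = 2 ms, RTT = 100 ms (= 2 * Tprop, Tprop = 50 ms)
Time until first ACK returns = Ttrans + RTT = 2 + 100 = 102 ms
Need W * Ttrans >= Ttrans + RTT  ->  W >= (Ttrans + RTT) / Ttrans
(Ttrans + RTT) / Ttrans = 102 / 2 = 51
W_min = ceil(51) = 51

51


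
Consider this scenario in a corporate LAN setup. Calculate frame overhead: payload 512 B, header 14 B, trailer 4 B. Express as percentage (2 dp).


Given: payload = 512 B, header = 14 B, trailer = 4 B
Overhead bytes = header + trailer = 14 + 4 = 18
Total frame = payload + overhead = 512 + 18 = 530
Overhead % = 18 / 530 * 100 = 3.3962% -> 3.40% (2 dp)

3.40


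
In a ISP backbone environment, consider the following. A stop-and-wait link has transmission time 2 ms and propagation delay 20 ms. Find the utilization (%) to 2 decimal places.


Given: Ttrans = 2 ms, Tprop = 20 ms
RTT = 2 * Tprop = 2 * 20 = 40 ms
U = Ttrans / (Ttrans + RTT)
U = 2 / (2 + 40)
U = 2 / 42 = 0.047619
U% = 4.76%

4.76


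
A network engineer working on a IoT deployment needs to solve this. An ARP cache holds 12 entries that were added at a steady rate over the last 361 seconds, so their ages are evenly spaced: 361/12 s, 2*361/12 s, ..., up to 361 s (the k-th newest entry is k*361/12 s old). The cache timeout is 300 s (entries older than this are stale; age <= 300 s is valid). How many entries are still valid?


Ages are k * 361/12 s for k = 1..12 (spacing = 30.0833 s).
Entry k is valid iff k * 361/12 <= 300 iff k <= 12 * 300 / 361 = 9.9723
n_valid = floor(9.9723) = 9
(n_stale = 12 - 9 = 3)

9


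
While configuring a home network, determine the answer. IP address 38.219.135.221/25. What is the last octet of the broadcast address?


Given: IP = 38.219.135.221, prefix = /25
Host bits = 32 - 25 = 7
Network last octet = 221 AND mask = 128
Host part size = 2^7 - 1 = 127
Broadcast last octet = 128 OR 127 = 255

255


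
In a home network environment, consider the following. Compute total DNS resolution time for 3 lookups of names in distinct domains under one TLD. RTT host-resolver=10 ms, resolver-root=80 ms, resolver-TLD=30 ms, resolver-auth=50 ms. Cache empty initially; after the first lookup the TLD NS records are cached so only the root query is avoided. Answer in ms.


Lookup 1 (cold cache): local + root + TLD + auth = 10 + 80 + 30 + 50 = 170 ms
Lookups 2..3 (TLD NS cached -> skip root; new domain -> still ask TLD and auth): local + TLD + auth = 10 + 30 + 50 = 90 ms each
Remaining 2 lookups: 2 * 90 = 180 ms
Total = 170 + 180 = 350 ms

350


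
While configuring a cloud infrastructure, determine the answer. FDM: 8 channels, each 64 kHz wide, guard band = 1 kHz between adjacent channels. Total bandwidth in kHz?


Given: 8 channels, 64 kHz each, guard = 1 kHz
Channel bandwidth = 8 * 64 = 512 kHz
Guard bands = 7 gaps * 1 kHz = 7 kHz
Total = 512 + 7 = 519 kHz

519


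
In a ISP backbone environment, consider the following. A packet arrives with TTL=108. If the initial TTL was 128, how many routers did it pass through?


Given: initial TTL = 128, received TTL = 108
Hops = initial TTL - received TTL
Hops = 128 - 108 = 20

20


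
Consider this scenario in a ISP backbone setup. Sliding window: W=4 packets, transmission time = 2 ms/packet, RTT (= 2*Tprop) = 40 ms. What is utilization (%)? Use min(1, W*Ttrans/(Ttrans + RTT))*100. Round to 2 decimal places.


Given: W = 4, Ttrans = 2 ms, RTT = 40 ms (= 2 * Tprop, Tprop = 20 ms)
Cycle time = Ttrans + RTT = 2 + 40 = 42 ms (first packet sent until its ACK returns)
W * Ttrans = 4 * 2 = 8 ms of sending per cycle
W * Ttrans / (Ttrans + RTT) = 8 / 42 = 0.190476
U = min(1, 0.190476) = 0.190476
U% = 19.05%

19.05


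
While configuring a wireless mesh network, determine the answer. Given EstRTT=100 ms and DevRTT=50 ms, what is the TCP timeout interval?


Given: EstRTT = 100 ms, DevRTT = 50 ms
Timeout = EstRTT + 4 * DevRTT
4 * DevRTT = 4 * 50 = 200
Timeout = 100 + 200 = 300 ms

300


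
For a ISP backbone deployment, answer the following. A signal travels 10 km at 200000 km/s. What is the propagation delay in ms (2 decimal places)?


Given: distance = 10 km, speed = 200000 km/s
Delay = distance / speed = 10 / 200000 seconds
Delay in ms = 10 * 1000 / 200000
Delay = 0.0500 ms
Rounded to 2 dp = 0.05 ms

0.05


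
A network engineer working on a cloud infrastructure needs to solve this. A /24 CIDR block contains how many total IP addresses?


Given: CIDR prefix /24
Host bits = 32 - 24 = 8
Total addresses = 2^8 = 256

256


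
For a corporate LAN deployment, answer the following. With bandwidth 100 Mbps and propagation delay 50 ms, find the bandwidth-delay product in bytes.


Given: bandwidth = 100 Mbps, delay = 50 ms
BDP in bits = 100 * 10^6 * 50 / 1000
BDP in bits = 5000000
BDP in bytes = 5000000 / 8 = 625000

625000


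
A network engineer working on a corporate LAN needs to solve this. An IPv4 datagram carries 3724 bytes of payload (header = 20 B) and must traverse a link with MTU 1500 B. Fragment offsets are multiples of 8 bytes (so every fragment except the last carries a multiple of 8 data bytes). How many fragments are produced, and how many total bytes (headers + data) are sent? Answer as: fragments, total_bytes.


Max data per non-final fragment = floor((MTU - header)/8)*8 = floor((1500 - 20)/8)*8 = floor(1480/8)*8 = 1480 B
Final fragment needs no 8-byte alignment: it can carry up to MTU - header = 1480 B
Non-final fragments needed = ceil((payload - 1480) / 1480) = ceil(2244/1480) = ceil(1.5162) = 2
Number of fragments = 2 + 1 = 3
Fragment sizes (data): 2 * 1480 B + 764 B (last, 764 <= 1480 OK)
Total bytes sent = payload + n_frags * header = 3724 + 3*20 = 3724 + 60 = 3784 B

3, 3784
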